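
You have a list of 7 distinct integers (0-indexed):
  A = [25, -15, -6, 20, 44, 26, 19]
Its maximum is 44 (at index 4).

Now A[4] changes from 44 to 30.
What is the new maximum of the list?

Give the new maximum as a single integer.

Answer: 30

Derivation:
Old max = 44 (at index 4)
Change: A[4] 44 -> 30
Changed element WAS the max -> may need rescan.
  Max of remaining elements: 26
  New max = max(30, 26) = 30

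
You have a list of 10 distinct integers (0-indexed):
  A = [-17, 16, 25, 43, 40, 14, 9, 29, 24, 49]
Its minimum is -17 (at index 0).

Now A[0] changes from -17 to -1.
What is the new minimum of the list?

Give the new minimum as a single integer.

Answer: -1

Derivation:
Old min = -17 (at index 0)
Change: A[0] -17 -> -1
Changed element WAS the min. Need to check: is -1 still <= all others?
  Min of remaining elements: 9
  New min = min(-1, 9) = -1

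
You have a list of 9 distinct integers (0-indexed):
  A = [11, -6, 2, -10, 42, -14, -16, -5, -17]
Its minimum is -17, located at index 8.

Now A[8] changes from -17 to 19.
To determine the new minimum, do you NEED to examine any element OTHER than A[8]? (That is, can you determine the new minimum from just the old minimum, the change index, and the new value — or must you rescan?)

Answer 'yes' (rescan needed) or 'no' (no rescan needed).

Old min = -17 at index 8
Change at index 8: -17 -> 19
Index 8 WAS the min and new value 19 > old min -17. Must rescan other elements to find the new min.
Needs rescan: yes

Answer: yes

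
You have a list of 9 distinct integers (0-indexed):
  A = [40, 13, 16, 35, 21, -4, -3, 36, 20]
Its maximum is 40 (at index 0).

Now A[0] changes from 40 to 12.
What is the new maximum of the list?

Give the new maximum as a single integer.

Answer: 36

Derivation:
Old max = 40 (at index 0)
Change: A[0] 40 -> 12
Changed element WAS the max -> may need rescan.
  Max of remaining elements: 36
  New max = max(12, 36) = 36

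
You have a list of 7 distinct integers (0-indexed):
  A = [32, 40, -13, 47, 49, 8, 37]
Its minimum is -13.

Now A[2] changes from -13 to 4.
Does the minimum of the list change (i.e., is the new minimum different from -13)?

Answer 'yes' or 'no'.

Old min = -13
Change: A[2] -13 -> 4
Changed element was the min; new min must be rechecked.
New min = 4; changed? yes

Answer: yes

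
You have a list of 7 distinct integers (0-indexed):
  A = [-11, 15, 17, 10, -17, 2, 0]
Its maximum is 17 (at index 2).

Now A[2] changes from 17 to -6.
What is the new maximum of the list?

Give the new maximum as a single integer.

Answer: 15

Derivation:
Old max = 17 (at index 2)
Change: A[2] 17 -> -6
Changed element WAS the max -> may need rescan.
  Max of remaining elements: 15
  New max = max(-6, 15) = 15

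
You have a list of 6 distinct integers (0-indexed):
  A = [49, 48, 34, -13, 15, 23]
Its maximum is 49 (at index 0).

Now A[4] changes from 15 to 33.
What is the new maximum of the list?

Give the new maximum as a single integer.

Old max = 49 (at index 0)
Change: A[4] 15 -> 33
Changed element was NOT the old max.
  New max = max(old_max, new_val) = max(49, 33) = 49

Answer: 49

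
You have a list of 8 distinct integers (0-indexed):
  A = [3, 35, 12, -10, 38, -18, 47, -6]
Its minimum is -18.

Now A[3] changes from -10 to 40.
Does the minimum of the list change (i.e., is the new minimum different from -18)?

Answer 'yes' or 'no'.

Answer: no

Derivation:
Old min = -18
Change: A[3] -10 -> 40
Changed element was NOT the min; min changes only if 40 < -18.
New min = -18; changed? no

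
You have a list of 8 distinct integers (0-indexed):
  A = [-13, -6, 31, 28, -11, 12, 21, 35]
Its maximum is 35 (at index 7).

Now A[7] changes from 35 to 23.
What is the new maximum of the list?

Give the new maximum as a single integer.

Answer: 31

Derivation:
Old max = 35 (at index 7)
Change: A[7] 35 -> 23
Changed element WAS the max -> may need rescan.
  Max of remaining elements: 31
  New max = max(23, 31) = 31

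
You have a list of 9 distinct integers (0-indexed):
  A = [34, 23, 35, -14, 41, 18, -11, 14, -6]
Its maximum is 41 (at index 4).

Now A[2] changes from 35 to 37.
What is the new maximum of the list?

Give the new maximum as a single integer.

Answer: 41

Derivation:
Old max = 41 (at index 4)
Change: A[2] 35 -> 37
Changed element was NOT the old max.
  New max = max(old_max, new_val) = max(41, 37) = 41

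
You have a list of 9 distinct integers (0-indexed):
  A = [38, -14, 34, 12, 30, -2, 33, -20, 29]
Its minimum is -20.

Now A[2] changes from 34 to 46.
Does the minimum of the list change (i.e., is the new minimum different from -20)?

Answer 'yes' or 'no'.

Answer: no

Derivation:
Old min = -20
Change: A[2] 34 -> 46
Changed element was NOT the min; min changes only if 46 < -20.
New min = -20; changed? no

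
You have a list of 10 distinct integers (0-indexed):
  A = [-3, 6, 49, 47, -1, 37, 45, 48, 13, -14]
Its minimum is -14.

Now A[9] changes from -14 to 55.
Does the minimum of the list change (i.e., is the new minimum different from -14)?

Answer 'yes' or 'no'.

Answer: yes

Derivation:
Old min = -14
Change: A[9] -14 -> 55
Changed element was the min; new min must be rechecked.
New min = -3; changed? yes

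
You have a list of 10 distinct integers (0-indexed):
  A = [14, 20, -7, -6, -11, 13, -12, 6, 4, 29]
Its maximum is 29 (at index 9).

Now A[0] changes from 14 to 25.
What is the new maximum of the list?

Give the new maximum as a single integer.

Old max = 29 (at index 9)
Change: A[0] 14 -> 25
Changed element was NOT the old max.
  New max = max(old_max, new_val) = max(29, 25) = 29

Answer: 29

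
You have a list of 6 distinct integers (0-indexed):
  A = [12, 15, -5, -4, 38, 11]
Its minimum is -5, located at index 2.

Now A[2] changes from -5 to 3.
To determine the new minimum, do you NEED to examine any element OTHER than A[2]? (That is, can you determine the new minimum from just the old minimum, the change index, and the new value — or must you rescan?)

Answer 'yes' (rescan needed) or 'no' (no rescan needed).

Answer: yes

Derivation:
Old min = -5 at index 2
Change at index 2: -5 -> 3
Index 2 WAS the min and new value 3 > old min -5. Must rescan other elements to find the new min.
Needs rescan: yes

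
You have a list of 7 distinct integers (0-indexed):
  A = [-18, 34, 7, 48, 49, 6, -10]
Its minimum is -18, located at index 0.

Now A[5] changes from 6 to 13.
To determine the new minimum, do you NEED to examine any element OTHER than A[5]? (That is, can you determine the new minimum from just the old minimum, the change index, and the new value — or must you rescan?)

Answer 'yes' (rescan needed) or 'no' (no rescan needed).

Answer: no

Derivation:
Old min = -18 at index 0
Change at index 5: 6 -> 13
Index 5 was NOT the min. New min = min(-18, 13). No rescan of other elements needed.
Needs rescan: no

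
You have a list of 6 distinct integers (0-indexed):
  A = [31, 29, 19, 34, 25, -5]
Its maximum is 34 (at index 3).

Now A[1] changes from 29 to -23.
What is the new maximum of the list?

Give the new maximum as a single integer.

Answer: 34

Derivation:
Old max = 34 (at index 3)
Change: A[1] 29 -> -23
Changed element was NOT the old max.
  New max = max(old_max, new_val) = max(34, -23) = 34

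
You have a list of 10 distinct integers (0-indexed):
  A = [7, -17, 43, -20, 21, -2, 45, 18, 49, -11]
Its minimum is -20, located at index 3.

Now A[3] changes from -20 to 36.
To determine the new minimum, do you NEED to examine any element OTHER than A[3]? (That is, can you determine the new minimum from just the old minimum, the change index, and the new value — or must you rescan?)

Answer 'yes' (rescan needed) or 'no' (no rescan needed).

Answer: yes

Derivation:
Old min = -20 at index 3
Change at index 3: -20 -> 36
Index 3 WAS the min and new value 36 > old min -20. Must rescan other elements to find the new min.
Needs rescan: yes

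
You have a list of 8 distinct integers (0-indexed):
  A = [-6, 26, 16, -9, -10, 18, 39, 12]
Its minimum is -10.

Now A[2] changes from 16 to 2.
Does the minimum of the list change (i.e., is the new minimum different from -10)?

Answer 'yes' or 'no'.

Answer: no

Derivation:
Old min = -10
Change: A[2] 16 -> 2
Changed element was NOT the min; min changes only if 2 < -10.
New min = -10; changed? no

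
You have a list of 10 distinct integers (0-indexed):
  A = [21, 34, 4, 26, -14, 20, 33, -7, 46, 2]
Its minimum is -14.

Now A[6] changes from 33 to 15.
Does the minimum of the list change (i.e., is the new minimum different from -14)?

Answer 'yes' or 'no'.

Old min = -14
Change: A[6] 33 -> 15
Changed element was NOT the min; min changes only if 15 < -14.
New min = -14; changed? no

Answer: no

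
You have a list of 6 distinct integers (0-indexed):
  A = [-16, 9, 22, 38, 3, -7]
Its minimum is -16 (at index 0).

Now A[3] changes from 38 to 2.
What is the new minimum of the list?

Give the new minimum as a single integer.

Old min = -16 (at index 0)
Change: A[3] 38 -> 2
Changed element was NOT the old min.
  New min = min(old_min, new_val) = min(-16, 2) = -16

Answer: -16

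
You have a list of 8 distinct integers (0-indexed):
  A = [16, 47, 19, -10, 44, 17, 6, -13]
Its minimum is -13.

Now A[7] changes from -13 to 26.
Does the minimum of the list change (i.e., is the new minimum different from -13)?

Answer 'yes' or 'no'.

Answer: yes

Derivation:
Old min = -13
Change: A[7] -13 -> 26
Changed element was the min; new min must be rechecked.
New min = -10; changed? yes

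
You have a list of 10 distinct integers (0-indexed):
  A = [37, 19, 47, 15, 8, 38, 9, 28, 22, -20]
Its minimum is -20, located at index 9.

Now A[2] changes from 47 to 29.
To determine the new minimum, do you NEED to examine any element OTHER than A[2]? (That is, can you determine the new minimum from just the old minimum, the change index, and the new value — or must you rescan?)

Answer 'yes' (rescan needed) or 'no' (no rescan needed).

Answer: no

Derivation:
Old min = -20 at index 9
Change at index 2: 47 -> 29
Index 2 was NOT the min. New min = min(-20, 29). No rescan of other elements needed.
Needs rescan: no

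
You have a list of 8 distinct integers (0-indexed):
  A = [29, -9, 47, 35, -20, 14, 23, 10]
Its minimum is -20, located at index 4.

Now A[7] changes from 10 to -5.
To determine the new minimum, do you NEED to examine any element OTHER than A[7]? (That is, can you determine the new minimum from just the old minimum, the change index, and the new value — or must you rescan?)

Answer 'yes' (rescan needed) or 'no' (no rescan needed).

Old min = -20 at index 4
Change at index 7: 10 -> -5
Index 7 was NOT the min. New min = min(-20, -5). No rescan of other elements needed.
Needs rescan: no

Answer: no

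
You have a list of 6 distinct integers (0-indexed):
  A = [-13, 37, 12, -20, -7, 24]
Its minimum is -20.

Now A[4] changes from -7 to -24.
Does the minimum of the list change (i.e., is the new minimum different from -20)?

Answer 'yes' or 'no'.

Answer: yes

Derivation:
Old min = -20
Change: A[4] -7 -> -24
Changed element was NOT the min; min changes only if -24 < -20.
New min = -24; changed? yes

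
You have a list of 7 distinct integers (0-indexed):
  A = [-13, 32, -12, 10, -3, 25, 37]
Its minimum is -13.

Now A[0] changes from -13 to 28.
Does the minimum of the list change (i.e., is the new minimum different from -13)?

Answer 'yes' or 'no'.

Answer: yes

Derivation:
Old min = -13
Change: A[0] -13 -> 28
Changed element was the min; new min must be rechecked.
New min = -12; changed? yes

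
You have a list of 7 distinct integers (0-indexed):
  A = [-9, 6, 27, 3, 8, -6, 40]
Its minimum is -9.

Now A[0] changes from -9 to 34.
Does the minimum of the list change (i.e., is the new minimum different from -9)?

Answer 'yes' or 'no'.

Answer: yes

Derivation:
Old min = -9
Change: A[0] -9 -> 34
Changed element was the min; new min must be rechecked.
New min = -6; changed? yes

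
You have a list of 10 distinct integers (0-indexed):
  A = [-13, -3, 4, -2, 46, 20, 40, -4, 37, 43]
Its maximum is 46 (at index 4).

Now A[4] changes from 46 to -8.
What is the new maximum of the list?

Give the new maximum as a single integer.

Old max = 46 (at index 4)
Change: A[4] 46 -> -8
Changed element WAS the max -> may need rescan.
  Max of remaining elements: 43
  New max = max(-8, 43) = 43

Answer: 43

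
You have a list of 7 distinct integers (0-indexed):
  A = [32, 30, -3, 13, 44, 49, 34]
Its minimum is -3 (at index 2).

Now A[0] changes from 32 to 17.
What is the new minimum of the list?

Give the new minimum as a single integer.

Old min = -3 (at index 2)
Change: A[0] 32 -> 17
Changed element was NOT the old min.
  New min = min(old_min, new_val) = min(-3, 17) = -3

Answer: -3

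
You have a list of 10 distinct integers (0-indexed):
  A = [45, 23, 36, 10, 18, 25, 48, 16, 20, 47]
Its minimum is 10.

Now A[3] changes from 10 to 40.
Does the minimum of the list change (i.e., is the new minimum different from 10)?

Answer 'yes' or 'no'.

Answer: yes

Derivation:
Old min = 10
Change: A[3] 10 -> 40
Changed element was the min; new min must be rechecked.
New min = 16; changed? yes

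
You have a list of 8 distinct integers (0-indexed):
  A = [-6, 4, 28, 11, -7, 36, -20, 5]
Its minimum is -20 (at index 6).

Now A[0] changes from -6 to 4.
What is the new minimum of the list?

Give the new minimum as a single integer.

Old min = -20 (at index 6)
Change: A[0] -6 -> 4
Changed element was NOT the old min.
  New min = min(old_min, new_val) = min(-20, 4) = -20

Answer: -20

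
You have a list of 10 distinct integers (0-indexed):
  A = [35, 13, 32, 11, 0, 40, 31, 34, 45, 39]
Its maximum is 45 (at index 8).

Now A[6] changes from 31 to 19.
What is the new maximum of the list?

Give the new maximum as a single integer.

Answer: 45

Derivation:
Old max = 45 (at index 8)
Change: A[6] 31 -> 19
Changed element was NOT the old max.
  New max = max(old_max, new_val) = max(45, 19) = 45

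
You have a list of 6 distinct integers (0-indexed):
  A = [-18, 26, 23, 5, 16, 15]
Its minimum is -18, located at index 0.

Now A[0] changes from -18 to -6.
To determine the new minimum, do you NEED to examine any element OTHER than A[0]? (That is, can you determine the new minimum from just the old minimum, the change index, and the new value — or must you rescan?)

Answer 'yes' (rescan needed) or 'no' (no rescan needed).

Answer: yes

Derivation:
Old min = -18 at index 0
Change at index 0: -18 -> -6
Index 0 WAS the min and new value -6 > old min -18. Must rescan other elements to find the new min.
Needs rescan: yes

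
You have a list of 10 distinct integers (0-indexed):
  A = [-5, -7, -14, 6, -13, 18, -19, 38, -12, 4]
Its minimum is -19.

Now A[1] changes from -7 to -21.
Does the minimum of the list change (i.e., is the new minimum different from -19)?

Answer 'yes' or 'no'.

Answer: yes

Derivation:
Old min = -19
Change: A[1] -7 -> -21
Changed element was NOT the min; min changes only if -21 < -19.
New min = -21; changed? yes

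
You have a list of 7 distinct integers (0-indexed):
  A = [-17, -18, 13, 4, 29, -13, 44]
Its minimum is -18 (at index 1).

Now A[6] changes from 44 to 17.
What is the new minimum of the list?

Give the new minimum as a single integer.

Old min = -18 (at index 1)
Change: A[6] 44 -> 17
Changed element was NOT the old min.
  New min = min(old_min, new_val) = min(-18, 17) = -18

Answer: -18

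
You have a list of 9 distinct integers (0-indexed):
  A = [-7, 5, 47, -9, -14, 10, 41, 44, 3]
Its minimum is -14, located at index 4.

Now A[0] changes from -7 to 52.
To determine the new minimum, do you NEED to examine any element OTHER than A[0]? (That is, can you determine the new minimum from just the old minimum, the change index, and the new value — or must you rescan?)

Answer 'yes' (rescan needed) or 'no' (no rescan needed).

Old min = -14 at index 4
Change at index 0: -7 -> 52
Index 0 was NOT the min. New min = min(-14, 52). No rescan of other elements needed.
Needs rescan: no

Answer: no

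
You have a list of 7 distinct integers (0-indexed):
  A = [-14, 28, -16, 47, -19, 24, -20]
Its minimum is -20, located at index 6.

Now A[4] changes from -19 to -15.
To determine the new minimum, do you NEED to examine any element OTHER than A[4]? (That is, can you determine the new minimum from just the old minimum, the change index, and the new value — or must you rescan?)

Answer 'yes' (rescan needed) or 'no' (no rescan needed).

Old min = -20 at index 6
Change at index 4: -19 -> -15
Index 4 was NOT the min. New min = min(-20, -15). No rescan of other elements needed.
Needs rescan: no

Answer: no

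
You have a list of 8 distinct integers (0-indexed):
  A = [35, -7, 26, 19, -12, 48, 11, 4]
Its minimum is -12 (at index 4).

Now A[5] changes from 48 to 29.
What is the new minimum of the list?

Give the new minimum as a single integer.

Answer: -12

Derivation:
Old min = -12 (at index 4)
Change: A[5] 48 -> 29
Changed element was NOT the old min.
  New min = min(old_min, new_val) = min(-12, 29) = -12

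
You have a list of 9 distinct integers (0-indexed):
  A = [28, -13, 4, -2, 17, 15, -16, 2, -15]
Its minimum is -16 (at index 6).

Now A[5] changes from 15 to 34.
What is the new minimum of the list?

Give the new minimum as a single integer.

Old min = -16 (at index 6)
Change: A[5] 15 -> 34
Changed element was NOT the old min.
  New min = min(old_min, new_val) = min(-16, 34) = -16

Answer: -16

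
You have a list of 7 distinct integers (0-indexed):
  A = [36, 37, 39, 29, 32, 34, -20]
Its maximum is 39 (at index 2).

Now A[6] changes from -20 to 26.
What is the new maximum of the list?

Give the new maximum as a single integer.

Old max = 39 (at index 2)
Change: A[6] -20 -> 26
Changed element was NOT the old max.
  New max = max(old_max, new_val) = max(39, 26) = 39

Answer: 39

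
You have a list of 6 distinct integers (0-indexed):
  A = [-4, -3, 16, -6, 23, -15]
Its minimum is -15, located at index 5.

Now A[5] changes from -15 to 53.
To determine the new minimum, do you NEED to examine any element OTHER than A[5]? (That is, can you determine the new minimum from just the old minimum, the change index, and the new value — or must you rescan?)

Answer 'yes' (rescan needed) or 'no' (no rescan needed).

Answer: yes

Derivation:
Old min = -15 at index 5
Change at index 5: -15 -> 53
Index 5 WAS the min and new value 53 > old min -15. Must rescan other elements to find the new min.
Needs rescan: yes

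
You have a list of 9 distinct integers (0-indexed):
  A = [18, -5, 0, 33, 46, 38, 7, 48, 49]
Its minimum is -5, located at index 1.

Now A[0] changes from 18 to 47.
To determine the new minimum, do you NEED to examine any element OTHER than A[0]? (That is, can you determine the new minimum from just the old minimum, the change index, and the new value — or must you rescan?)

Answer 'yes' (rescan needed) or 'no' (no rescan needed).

Old min = -5 at index 1
Change at index 0: 18 -> 47
Index 0 was NOT the min. New min = min(-5, 47). No rescan of other elements needed.
Needs rescan: no

Answer: no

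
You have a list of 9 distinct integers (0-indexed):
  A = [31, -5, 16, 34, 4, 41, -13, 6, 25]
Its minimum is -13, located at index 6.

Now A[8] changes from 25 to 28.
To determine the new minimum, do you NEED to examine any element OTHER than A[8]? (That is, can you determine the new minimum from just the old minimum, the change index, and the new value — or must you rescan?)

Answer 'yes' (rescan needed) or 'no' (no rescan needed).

Answer: no

Derivation:
Old min = -13 at index 6
Change at index 8: 25 -> 28
Index 8 was NOT the min. New min = min(-13, 28). No rescan of other elements needed.
Needs rescan: no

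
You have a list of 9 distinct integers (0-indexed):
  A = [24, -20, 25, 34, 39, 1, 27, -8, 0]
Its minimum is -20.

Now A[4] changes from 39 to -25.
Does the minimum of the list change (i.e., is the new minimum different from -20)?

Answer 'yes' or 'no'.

Old min = -20
Change: A[4] 39 -> -25
Changed element was NOT the min; min changes only if -25 < -20.
New min = -25; changed? yes

Answer: yes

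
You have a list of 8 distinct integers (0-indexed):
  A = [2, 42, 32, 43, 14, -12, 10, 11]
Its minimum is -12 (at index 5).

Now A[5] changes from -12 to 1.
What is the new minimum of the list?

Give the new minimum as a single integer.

Answer: 1

Derivation:
Old min = -12 (at index 5)
Change: A[5] -12 -> 1
Changed element WAS the min. Need to check: is 1 still <= all others?
  Min of remaining elements: 2
  New min = min(1, 2) = 1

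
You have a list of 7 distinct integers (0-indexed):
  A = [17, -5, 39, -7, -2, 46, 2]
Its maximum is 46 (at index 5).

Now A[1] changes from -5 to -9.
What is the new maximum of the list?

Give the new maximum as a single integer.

Old max = 46 (at index 5)
Change: A[1] -5 -> -9
Changed element was NOT the old max.
  New max = max(old_max, new_val) = max(46, -9) = 46

Answer: 46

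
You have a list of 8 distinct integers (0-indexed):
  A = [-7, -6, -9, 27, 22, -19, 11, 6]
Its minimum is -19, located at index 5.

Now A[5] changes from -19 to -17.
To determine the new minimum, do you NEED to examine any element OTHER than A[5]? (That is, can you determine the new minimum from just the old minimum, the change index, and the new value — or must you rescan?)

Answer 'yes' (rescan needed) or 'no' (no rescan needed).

Old min = -19 at index 5
Change at index 5: -19 -> -17
Index 5 WAS the min and new value -17 > old min -19. Must rescan other elements to find the new min.
Needs rescan: yes

Answer: yes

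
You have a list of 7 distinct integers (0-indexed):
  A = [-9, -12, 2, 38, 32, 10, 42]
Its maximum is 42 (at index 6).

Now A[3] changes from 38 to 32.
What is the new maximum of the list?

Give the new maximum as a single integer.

Answer: 42

Derivation:
Old max = 42 (at index 6)
Change: A[3] 38 -> 32
Changed element was NOT the old max.
  New max = max(old_max, new_val) = max(42, 32) = 42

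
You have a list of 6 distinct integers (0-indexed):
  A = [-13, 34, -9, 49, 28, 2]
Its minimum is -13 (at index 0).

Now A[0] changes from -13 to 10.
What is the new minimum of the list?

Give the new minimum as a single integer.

Old min = -13 (at index 0)
Change: A[0] -13 -> 10
Changed element WAS the min. Need to check: is 10 still <= all others?
  Min of remaining elements: -9
  New min = min(10, -9) = -9

Answer: -9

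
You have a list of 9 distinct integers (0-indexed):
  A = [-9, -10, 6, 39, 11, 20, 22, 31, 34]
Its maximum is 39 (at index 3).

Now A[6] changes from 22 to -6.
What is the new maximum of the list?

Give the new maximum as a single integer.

Old max = 39 (at index 3)
Change: A[6] 22 -> -6
Changed element was NOT the old max.
  New max = max(old_max, new_val) = max(39, -6) = 39

Answer: 39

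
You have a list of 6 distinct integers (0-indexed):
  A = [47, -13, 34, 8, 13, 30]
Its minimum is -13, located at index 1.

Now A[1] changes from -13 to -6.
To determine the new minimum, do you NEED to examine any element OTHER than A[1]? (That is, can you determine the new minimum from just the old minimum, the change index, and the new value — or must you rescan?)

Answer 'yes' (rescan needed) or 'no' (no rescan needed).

Answer: yes

Derivation:
Old min = -13 at index 1
Change at index 1: -13 -> -6
Index 1 WAS the min and new value -6 > old min -13. Must rescan other elements to find the new min.
Needs rescan: yes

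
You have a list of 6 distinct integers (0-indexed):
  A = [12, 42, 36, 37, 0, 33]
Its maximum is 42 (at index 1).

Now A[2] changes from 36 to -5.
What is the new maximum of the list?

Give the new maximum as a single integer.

Answer: 42

Derivation:
Old max = 42 (at index 1)
Change: A[2] 36 -> -5
Changed element was NOT the old max.
  New max = max(old_max, new_val) = max(42, -5) = 42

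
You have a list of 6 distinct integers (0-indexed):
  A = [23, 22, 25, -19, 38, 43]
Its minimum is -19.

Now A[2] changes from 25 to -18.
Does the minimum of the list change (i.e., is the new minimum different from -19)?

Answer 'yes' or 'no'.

Old min = -19
Change: A[2] 25 -> -18
Changed element was NOT the min; min changes only if -18 < -19.
New min = -19; changed? no

Answer: no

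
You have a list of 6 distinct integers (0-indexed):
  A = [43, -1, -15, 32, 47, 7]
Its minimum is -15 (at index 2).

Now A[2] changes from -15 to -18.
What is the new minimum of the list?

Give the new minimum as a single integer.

Old min = -15 (at index 2)
Change: A[2] -15 -> -18
Changed element WAS the min. Need to check: is -18 still <= all others?
  Min of remaining elements: -1
  New min = min(-18, -1) = -18

Answer: -18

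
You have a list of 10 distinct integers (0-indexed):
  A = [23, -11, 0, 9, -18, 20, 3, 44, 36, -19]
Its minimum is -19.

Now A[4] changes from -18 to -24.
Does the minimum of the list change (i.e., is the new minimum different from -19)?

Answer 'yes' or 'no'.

Old min = -19
Change: A[4] -18 -> -24
Changed element was NOT the min; min changes only if -24 < -19.
New min = -24; changed? yes

Answer: yes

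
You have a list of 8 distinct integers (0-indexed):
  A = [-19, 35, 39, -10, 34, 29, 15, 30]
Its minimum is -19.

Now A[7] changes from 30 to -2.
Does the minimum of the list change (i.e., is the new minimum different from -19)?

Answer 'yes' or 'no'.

Answer: no

Derivation:
Old min = -19
Change: A[7] 30 -> -2
Changed element was NOT the min; min changes only if -2 < -19.
New min = -19; changed? no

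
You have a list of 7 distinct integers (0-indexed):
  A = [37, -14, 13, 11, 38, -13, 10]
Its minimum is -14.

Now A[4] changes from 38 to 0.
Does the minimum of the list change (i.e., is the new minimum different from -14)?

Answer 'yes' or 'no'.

Answer: no

Derivation:
Old min = -14
Change: A[4] 38 -> 0
Changed element was NOT the min; min changes only if 0 < -14.
New min = -14; changed? no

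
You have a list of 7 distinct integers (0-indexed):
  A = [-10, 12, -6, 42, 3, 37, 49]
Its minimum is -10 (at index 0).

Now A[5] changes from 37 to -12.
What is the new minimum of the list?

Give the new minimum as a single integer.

Answer: -12

Derivation:
Old min = -10 (at index 0)
Change: A[5] 37 -> -12
Changed element was NOT the old min.
  New min = min(old_min, new_val) = min(-10, -12) = -12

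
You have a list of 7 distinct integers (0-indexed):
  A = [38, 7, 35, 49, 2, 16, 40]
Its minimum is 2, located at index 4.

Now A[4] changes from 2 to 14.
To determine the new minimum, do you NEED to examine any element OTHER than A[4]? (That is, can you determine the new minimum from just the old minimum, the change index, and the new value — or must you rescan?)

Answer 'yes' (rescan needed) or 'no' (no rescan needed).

Old min = 2 at index 4
Change at index 4: 2 -> 14
Index 4 WAS the min and new value 14 > old min 2. Must rescan other elements to find the new min.
Needs rescan: yes

Answer: yes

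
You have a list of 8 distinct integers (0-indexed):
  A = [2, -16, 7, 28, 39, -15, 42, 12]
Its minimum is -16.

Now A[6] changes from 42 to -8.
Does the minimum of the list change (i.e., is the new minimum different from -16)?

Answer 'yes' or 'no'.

Old min = -16
Change: A[6] 42 -> -8
Changed element was NOT the min; min changes only if -8 < -16.
New min = -16; changed? no

Answer: no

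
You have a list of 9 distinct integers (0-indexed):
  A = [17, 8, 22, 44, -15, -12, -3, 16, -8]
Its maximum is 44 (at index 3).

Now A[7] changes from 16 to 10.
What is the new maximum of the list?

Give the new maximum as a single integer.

Old max = 44 (at index 3)
Change: A[7] 16 -> 10
Changed element was NOT the old max.
  New max = max(old_max, new_val) = max(44, 10) = 44

Answer: 44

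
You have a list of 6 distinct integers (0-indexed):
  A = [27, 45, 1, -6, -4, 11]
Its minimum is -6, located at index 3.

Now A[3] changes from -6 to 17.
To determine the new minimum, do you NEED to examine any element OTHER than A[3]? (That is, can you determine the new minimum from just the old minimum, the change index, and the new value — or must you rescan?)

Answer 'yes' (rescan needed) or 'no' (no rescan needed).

Answer: yes

Derivation:
Old min = -6 at index 3
Change at index 3: -6 -> 17
Index 3 WAS the min and new value 17 > old min -6. Must rescan other elements to find the new min.
Needs rescan: yes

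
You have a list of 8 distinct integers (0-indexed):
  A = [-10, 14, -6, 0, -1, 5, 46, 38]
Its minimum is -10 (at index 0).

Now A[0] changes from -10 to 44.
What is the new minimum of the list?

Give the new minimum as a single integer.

Old min = -10 (at index 0)
Change: A[0] -10 -> 44
Changed element WAS the min. Need to check: is 44 still <= all others?
  Min of remaining elements: -6
  New min = min(44, -6) = -6

Answer: -6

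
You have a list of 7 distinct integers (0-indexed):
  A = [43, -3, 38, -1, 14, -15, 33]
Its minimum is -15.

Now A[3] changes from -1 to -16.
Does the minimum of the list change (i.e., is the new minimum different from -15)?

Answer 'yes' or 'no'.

Answer: yes

Derivation:
Old min = -15
Change: A[3] -1 -> -16
Changed element was NOT the min; min changes only if -16 < -15.
New min = -16; changed? yes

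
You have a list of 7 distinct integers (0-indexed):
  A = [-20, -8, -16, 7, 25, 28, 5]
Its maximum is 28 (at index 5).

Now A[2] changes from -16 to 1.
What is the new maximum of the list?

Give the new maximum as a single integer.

Old max = 28 (at index 5)
Change: A[2] -16 -> 1
Changed element was NOT the old max.
  New max = max(old_max, new_val) = max(28, 1) = 28

Answer: 28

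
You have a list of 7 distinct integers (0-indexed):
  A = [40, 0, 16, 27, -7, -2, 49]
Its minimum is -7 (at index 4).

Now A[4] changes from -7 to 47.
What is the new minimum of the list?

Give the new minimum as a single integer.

Answer: -2

Derivation:
Old min = -7 (at index 4)
Change: A[4] -7 -> 47
Changed element WAS the min. Need to check: is 47 still <= all others?
  Min of remaining elements: -2
  New min = min(47, -2) = -2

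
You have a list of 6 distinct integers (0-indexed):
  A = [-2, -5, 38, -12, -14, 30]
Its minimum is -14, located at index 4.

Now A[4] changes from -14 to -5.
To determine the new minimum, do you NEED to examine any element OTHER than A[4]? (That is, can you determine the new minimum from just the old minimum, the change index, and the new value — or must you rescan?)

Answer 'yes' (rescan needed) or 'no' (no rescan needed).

Answer: yes

Derivation:
Old min = -14 at index 4
Change at index 4: -14 -> -5
Index 4 WAS the min and new value -5 > old min -14. Must rescan other elements to find the new min.
Needs rescan: yes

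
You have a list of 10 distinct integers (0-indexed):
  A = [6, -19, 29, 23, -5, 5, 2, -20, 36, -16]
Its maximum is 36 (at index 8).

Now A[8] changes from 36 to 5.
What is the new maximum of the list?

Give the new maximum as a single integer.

Answer: 29

Derivation:
Old max = 36 (at index 8)
Change: A[8] 36 -> 5
Changed element WAS the max -> may need rescan.
  Max of remaining elements: 29
  New max = max(5, 29) = 29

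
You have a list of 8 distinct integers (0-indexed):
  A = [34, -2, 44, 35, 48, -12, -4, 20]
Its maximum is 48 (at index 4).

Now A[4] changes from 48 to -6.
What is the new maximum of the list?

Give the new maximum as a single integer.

Old max = 48 (at index 4)
Change: A[4] 48 -> -6
Changed element WAS the max -> may need rescan.
  Max of remaining elements: 44
  New max = max(-6, 44) = 44

Answer: 44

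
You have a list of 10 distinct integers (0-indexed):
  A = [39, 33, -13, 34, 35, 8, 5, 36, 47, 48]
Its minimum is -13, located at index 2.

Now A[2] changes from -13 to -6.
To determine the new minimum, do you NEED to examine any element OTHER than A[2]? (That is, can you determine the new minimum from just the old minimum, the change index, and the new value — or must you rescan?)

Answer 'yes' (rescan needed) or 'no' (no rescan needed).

Answer: yes

Derivation:
Old min = -13 at index 2
Change at index 2: -13 -> -6
Index 2 WAS the min and new value -6 > old min -13. Must rescan other elements to find the new min.
Needs rescan: yes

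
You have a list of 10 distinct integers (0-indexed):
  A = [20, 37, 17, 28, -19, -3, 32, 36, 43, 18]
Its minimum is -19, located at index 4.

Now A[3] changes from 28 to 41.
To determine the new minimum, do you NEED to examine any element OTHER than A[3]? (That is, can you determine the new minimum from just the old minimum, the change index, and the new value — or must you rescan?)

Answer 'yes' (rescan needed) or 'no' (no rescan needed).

Answer: no

Derivation:
Old min = -19 at index 4
Change at index 3: 28 -> 41
Index 3 was NOT the min. New min = min(-19, 41). No rescan of other elements needed.
Needs rescan: no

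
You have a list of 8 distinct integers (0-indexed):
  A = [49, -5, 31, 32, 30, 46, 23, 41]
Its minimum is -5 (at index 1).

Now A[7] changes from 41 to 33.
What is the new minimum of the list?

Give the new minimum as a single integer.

Old min = -5 (at index 1)
Change: A[7] 41 -> 33
Changed element was NOT the old min.
  New min = min(old_min, new_val) = min(-5, 33) = -5

Answer: -5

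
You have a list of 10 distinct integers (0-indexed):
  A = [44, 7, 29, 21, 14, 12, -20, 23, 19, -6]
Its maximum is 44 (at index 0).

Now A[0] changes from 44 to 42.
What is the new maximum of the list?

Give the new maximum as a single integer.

Answer: 42

Derivation:
Old max = 44 (at index 0)
Change: A[0] 44 -> 42
Changed element WAS the max -> may need rescan.
  Max of remaining elements: 29
  New max = max(42, 29) = 42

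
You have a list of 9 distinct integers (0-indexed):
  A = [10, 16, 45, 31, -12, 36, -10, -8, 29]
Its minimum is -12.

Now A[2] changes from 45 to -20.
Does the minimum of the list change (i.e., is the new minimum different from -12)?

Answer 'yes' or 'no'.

Answer: yes

Derivation:
Old min = -12
Change: A[2] 45 -> -20
Changed element was NOT the min; min changes only if -20 < -12.
New min = -20; changed? yes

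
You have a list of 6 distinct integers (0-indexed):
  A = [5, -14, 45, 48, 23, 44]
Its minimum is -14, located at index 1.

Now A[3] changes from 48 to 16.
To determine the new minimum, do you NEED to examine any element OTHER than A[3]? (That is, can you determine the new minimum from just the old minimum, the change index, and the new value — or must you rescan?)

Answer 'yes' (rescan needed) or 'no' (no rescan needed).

Old min = -14 at index 1
Change at index 3: 48 -> 16
Index 3 was NOT the min. New min = min(-14, 16). No rescan of other elements needed.
Needs rescan: no

Answer: no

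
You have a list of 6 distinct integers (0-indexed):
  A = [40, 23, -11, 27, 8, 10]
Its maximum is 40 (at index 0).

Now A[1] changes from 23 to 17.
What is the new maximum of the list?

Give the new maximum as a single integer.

Answer: 40

Derivation:
Old max = 40 (at index 0)
Change: A[1] 23 -> 17
Changed element was NOT the old max.
  New max = max(old_max, new_val) = max(40, 17) = 40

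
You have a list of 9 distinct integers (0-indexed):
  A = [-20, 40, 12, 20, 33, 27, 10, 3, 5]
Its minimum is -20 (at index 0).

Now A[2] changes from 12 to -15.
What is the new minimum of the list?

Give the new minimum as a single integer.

Answer: -20

Derivation:
Old min = -20 (at index 0)
Change: A[2] 12 -> -15
Changed element was NOT the old min.
  New min = min(old_min, new_val) = min(-20, -15) = -20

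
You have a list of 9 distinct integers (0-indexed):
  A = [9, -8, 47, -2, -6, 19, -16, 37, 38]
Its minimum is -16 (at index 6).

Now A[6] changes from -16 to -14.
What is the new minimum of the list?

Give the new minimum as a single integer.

Old min = -16 (at index 6)
Change: A[6] -16 -> -14
Changed element WAS the min. Need to check: is -14 still <= all others?
  Min of remaining elements: -8
  New min = min(-14, -8) = -14

Answer: -14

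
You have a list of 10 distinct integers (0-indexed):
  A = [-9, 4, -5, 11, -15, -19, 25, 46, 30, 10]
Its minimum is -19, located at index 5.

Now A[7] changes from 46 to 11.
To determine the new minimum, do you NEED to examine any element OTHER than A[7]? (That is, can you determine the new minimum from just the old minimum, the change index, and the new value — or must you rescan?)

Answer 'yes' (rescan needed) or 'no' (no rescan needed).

Old min = -19 at index 5
Change at index 7: 46 -> 11
Index 7 was NOT the min. New min = min(-19, 11). No rescan of other elements needed.
Needs rescan: no

Answer: no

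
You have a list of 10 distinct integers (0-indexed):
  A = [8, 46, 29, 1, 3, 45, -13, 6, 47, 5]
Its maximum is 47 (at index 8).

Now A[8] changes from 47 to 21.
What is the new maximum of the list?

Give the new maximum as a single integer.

Answer: 46

Derivation:
Old max = 47 (at index 8)
Change: A[8] 47 -> 21
Changed element WAS the max -> may need rescan.
  Max of remaining elements: 46
  New max = max(21, 46) = 46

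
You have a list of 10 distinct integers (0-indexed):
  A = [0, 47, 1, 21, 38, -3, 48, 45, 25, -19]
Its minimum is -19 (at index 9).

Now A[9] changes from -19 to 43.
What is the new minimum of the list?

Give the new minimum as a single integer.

Old min = -19 (at index 9)
Change: A[9] -19 -> 43
Changed element WAS the min. Need to check: is 43 still <= all others?
  Min of remaining elements: -3
  New min = min(43, -3) = -3

Answer: -3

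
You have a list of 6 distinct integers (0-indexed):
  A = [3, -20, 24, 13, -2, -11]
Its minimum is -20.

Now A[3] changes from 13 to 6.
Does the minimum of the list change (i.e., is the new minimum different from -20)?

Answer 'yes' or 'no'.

Old min = -20
Change: A[3] 13 -> 6
Changed element was NOT the min; min changes only if 6 < -20.
New min = -20; changed? no

Answer: no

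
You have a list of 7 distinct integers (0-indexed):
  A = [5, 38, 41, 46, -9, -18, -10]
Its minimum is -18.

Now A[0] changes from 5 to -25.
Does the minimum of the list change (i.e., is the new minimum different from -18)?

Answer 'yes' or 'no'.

Old min = -18
Change: A[0] 5 -> -25
Changed element was NOT the min; min changes only if -25 < -18.
New min = -25; changed? yes

Answer: yes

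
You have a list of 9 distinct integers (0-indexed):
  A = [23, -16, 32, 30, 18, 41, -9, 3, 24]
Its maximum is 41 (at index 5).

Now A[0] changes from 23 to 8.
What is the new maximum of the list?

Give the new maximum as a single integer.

Old max = 41 (at index 5)
Change: A[0] 23 -> 8
Changed element was NOT the old max.
  New max = max(old_max, new_val) = max(41, 8) = 41

Answer: 41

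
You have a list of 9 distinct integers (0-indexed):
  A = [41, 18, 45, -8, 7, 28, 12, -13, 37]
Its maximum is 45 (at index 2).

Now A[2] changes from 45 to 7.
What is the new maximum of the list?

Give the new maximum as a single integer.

Old max = 45 (at index 2)
Change: A[2] 45 -> 7
Changed element WAS the max -> may need rescan.
  Max of remaining elements: 41
  New max = max(7, 41) = 41

Answer: 41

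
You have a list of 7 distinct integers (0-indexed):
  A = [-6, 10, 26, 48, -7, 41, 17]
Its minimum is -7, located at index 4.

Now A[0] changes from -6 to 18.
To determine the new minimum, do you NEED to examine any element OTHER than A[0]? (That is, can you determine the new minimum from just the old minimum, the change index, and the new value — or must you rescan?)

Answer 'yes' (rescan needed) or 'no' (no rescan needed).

Old min = -7 at index 4
Change at index 0: -6 -> 18
Index 0 was NOT the min. New min = min(-7, 18). No rescan of other elements needed.
Needs rescan: no

Answer: no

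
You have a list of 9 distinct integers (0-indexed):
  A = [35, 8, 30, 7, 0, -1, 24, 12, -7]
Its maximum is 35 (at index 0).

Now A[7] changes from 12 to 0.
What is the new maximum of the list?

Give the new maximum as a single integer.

Answer: 35

Derivation:
Old max = 35 (at index 0)
Change: A[7] 12 -> 0
Changed element was NOT the old max.
  New max = max(old_max, new_val) = max(35, 0) = 35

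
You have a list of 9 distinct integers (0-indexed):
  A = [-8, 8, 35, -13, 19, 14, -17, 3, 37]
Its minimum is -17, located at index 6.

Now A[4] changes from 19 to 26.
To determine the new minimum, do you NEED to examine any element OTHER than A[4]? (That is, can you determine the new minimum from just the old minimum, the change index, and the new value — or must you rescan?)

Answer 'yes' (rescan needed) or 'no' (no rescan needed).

Answer: no

Derivation:
Old min = -17 at index 6
Change at index 4: 19 -> 26
Index 4 was NOT the min. New min = min(-17, 26). No rescan of other elements needed.
Needs rescan: no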